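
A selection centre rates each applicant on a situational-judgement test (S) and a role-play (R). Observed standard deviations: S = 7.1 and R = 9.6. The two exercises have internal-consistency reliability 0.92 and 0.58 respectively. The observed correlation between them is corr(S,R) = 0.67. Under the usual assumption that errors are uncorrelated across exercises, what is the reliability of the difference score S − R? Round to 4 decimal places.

Var(S−R) = 7.1² + 9.6² − 2·7.1·9.6·0.67 = 142.57 − 91.3344 = 51.2356.
With uncorrelated errors the cross-covariances are all true-score covariance, so they carry over unchanged; only the diagonal terms shrink to ρᵢσᵢ².
True-score variance = [7.1²·0.92 + 9.6²·0.58] − 91.3344 = 99.83 − 91.3344 = 8.4956.
Reliability = 8.4956 / 51.2356 = 0.1658.

0.1658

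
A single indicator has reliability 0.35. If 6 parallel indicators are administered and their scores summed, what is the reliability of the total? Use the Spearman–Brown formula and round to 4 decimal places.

ρ_k = kρ / (1 + (k−1)ρ) = 6·0.35 / (1 + 5·0.35) = 2.100 / 2.750 = 0.7636.

0.7636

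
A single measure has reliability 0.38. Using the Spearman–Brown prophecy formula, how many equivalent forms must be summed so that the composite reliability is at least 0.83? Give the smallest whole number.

k ≥ ρ*(1−ρ₁)/(ρ₁(1−ρ*)) = 0.83·0.62 / (0.38·0.17) = 7.966.
Smallest integer k = 8.

8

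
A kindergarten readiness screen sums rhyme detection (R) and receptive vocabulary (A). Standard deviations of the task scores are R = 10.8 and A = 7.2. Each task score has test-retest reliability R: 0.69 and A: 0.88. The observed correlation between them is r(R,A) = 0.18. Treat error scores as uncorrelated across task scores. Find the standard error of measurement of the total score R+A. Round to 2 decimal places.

Var(total) = 168.48 + 27.9936 = 196.474.
True-score variance = 126.101 + 27.9936 = 154.094, so reliability = 0.7843.
Error variance = 196.474 − 154.094 = 42.3792; SEM = √42.3792 = 6.51.

6.51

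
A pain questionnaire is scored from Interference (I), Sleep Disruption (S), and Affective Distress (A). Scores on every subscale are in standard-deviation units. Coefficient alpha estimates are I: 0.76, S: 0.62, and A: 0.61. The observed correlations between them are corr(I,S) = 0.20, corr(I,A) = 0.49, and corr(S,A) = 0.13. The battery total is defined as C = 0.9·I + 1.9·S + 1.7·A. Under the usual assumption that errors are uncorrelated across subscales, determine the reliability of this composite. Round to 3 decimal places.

0.739

Var(C) = 0.9² + 1.9² + 1.7² + 2·[1.71·0.20 + 1.53·0.49 + 3.23·0.13] = 7.31 + 3.0232 = 10.3332.
With uncorrelated errors the cross-covariances are all true-score covariance, so they carry over unchanged; only the diagonal terms shrink to ρᵢσᵢ².
True-score variance = [0.9²·0.76 + 1.9²·0.62 + 1.7²·0.61] + 3.0232 = 4.6167 + 3.0232 = 7.6399.
Reliability = 7.6399 / 10.3332 = 0.739.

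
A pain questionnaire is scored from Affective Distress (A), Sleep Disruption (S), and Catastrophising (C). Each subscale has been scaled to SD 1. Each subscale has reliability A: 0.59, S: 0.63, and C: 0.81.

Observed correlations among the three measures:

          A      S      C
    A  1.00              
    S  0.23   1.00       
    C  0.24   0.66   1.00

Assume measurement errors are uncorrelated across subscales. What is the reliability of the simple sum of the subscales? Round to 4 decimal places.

0.8156

Var(A+S+C) = 3 + 2·[0.23 + 0.24 + 0.66] = 3 + 2.26 = 5.26.
Under uncorrelated errors the observed covariances equal the true-score covariances, so only the own-variance terms attenuate.
True-score variance = [0.59 + 0.63 + 0.81] + 2.26 = 2.03 + 2.26 = 4.29.
Reliability = 4.29 / 5.26 = 0.8156.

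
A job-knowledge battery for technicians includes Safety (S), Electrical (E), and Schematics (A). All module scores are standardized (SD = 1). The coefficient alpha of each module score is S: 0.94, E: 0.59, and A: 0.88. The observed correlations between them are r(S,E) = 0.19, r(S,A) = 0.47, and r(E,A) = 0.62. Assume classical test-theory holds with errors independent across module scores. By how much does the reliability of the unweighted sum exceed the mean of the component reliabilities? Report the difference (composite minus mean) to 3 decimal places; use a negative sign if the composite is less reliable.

Var(sum) = 3 + 2.56 = 5.56; true-score variance = 2.41 + 2.56 = 4.97; composite reliability = 0.8939.
Mean component reliability = 0.8033.
Difference = 0.8939 − 0.8033 = 0.091.

0.091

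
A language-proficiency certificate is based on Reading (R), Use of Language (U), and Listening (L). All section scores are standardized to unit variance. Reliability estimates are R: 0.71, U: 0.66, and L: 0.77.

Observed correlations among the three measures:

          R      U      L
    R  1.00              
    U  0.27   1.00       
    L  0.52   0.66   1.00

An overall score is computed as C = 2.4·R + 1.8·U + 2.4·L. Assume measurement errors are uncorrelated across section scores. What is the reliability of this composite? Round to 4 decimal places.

Var(C) = 2.4² + 1.8² + 2.4² + 2·[4.32·0.27 + 5.76·0.52 + 4.32·0.66] = 14.76 + 14.0256 = 28.7856.
Under uncorrelated errors the observed covariances equal the true-score covariances, so only the own-variance terms attenuate.
True-score variance = [2.4²·0.71 + 1.8²·0.66 + 2.4²·0.77] + 14.0256 = 10.6632 + 14.0256 = 24.6888.
Reliability = 24.6888 / 28.7856 = 0.8577.

0.8577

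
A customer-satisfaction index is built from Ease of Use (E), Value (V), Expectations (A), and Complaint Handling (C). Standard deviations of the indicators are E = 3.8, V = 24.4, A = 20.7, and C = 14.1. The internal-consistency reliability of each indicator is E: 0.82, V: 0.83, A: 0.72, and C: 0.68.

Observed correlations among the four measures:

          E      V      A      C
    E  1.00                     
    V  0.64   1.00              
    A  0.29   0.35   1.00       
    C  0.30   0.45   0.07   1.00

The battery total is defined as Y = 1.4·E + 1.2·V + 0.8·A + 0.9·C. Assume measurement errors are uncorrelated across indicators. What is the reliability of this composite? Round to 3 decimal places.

Var(Y) = 1.4²·3.8² + 1.2²·24.4² + 0.8²·20.7² + 0.9²·14.1² + 2·[1.68·3.8·24.4·0.64 + 1.12·3.8·20.7·0.29 + 1.26·3.8·14.1·0.30 + 0.96·24.4·20.7·0.35 + 1.08·24.4·14.1·0.45 + 0.72·20.7·14.1·0.07] = 1320.89 + 994.23 = 2315.12.
With uncorrelated errors the cross-covariances are all true-score covariance, so they carry over unchanged; only the diagonal terms shrink to ρᵢσᵢ².
True-score variance = [1.4²·3.8²·0.82 + 1.2²·24.4²·0.83 + 0.8²·20.7²·0.72 + 0.9²·14.1²·0.68] + 994.23 = 1041.73 + 994.23 = 2035.97.
Reliability = 2035.97 / 2315.12 = 0.879.

0.879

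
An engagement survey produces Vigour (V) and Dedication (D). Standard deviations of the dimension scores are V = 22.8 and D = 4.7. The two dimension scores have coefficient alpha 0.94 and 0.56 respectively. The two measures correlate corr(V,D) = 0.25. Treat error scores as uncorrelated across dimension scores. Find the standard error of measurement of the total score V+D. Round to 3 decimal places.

Var(total) = 541.93 + 53.58 = 595.51.
True-score variance = 501.02 + 53.58 = 554.6, so reliability = 0.9313.
Error variance = 595.51 − 554.6 = 40.91; SEM = √40.91 = 6.396.

6.396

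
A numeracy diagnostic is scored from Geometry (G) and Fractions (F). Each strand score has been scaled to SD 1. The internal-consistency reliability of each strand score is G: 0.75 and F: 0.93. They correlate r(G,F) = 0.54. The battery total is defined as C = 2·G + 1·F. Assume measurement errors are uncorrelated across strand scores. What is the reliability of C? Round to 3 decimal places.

0.851

Var(C) = 2² + 1 + 2·[2·0.54] = 5 + 2.16 = 7.16.
Because errors are independent across components, Cov(Tᵢ,Tⱼ) = Cov(Xᵢ,Xⱼ); the off-diagonal part of the true-score variance is the same as above.
True-score variance = [2²·0.75 + 0.93] + 2.16 = 3.93 + 2.16 = 6.09.
Reliability = 6.09 / 7.16 = 0.851.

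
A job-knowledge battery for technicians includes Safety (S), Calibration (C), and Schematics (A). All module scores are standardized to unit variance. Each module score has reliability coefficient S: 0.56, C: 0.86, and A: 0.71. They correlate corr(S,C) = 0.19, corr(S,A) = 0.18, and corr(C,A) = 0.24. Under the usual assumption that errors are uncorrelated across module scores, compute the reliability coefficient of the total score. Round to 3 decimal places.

Var(S+C+A) = 3 + 2·[0.19 + 0.18 + 0.24] = 3 + 1.22 = 4.22.
Under uncorrelated errors the observed covariances equal the true-score covariances, so only the own-variance terms attenuate.
True-score variance = [0.56 + 0.86 + 0.71] + 1.22 = 2.13 + 1.22 = 3.35.
Reliability = 3.35 / 4.22 = 0.794.

0.794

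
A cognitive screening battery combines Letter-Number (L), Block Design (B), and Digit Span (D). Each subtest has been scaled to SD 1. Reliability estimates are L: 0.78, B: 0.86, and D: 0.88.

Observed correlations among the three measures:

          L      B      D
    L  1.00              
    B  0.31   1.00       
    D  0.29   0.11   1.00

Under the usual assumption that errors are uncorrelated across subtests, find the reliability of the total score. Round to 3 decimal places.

Var(L+B+D) = 3 + 2·[0.31 + 0.29 + 0.11] = 3 + 1.42 = 4.42.
Under uncorrelated errors the observed covariances equal the true-score covariances, so only the own-variance terms attenuate.
True-score variance = [0.78 + 0.86 + 0.88] + 1.42 = 2.52 + 1.42 = 3.94.
Reliability = 3.94 / 4.42 = 0.891.

0.891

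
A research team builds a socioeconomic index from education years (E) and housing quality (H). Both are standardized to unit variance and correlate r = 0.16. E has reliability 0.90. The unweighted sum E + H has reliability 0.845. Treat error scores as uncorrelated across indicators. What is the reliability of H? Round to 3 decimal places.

Var(E+H) = 2 + 2·0.16 = 2.320.
True-score variance = ρ_E + ρ_H + 2·0.16, so 0.845 = (0.90 + ρ_H + 0.32) / 2.320.
ρ_H = 0.845·2.320 − 0.90 − 0.32 = 0.740.

0.740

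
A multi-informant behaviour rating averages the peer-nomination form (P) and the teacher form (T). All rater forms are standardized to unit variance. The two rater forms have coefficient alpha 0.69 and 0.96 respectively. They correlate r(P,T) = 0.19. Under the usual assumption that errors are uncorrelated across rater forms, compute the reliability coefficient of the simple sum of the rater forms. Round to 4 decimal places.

0.8529

Var(P+T) = 2 + 2·[0.19] = 2 + 0.38 = 2.38.
Under uncorrelated errors the observed covariances equal the true-score covariances, so only the own-variance terms attenuate.
True-score variance = [0.69 + 0.96] + 0.38 = 1.65 + 0.38 = 2.03.
Reliability = 2.03 / 2.38 = 0.8529.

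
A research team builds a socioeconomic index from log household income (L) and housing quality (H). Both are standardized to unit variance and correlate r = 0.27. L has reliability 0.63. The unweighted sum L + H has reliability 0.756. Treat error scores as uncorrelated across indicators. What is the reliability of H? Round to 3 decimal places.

Var(L+H) = 2 + 2·0.27 = 2.540.
True-score variance = ρ_L + ρ_H + 2·0.27, so 0.756 = (0.63 + ρ_H + 0.54) / 2.540.
ρ_H = 0.756·2.540 − 0.63 − 0.54 = 0.750.

0.750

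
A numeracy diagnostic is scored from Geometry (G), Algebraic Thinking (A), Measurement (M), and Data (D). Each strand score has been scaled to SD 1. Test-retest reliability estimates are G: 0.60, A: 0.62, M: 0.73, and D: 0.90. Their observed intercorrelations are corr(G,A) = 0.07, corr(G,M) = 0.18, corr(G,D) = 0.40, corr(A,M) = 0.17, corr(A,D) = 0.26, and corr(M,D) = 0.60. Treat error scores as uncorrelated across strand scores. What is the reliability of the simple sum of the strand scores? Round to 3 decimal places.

0.844

Var(G+A+M+D) = 4 + 2·[0.07 + 0.18 + 0.40 + 0.17 + 0.26 + 0.60] = 4 + 3.36 = 7.36.
With uncorrelated errors the cross-covariances are all true-score covariance, so they carry over unchanged; only the diagonal terms shrink to ρᵢσᵢ².
True-score variance = [0.60 + 0.62 + 0.73 + 0.90] + 3.36 = 2.85 + 3.36 = 6.21.
Reliability = 6.21 / 7.36 = 0.844.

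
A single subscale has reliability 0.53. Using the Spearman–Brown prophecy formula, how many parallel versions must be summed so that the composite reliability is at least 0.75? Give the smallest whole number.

3

k ≥ ρ*(1−ρ₁)/(ρ₁(1−ρ*)) = 0.75·0.47 / (0.53·0.25) = 2.660.
Smallest integer k = 3.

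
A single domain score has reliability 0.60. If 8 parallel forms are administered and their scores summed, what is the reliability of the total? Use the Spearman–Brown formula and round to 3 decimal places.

ρ_k = kρ / (1 + (k−1)ρ) = 8·0.60 / (1 + 7·0.60) = 4.800 / 5.200 = 0.923.

0.923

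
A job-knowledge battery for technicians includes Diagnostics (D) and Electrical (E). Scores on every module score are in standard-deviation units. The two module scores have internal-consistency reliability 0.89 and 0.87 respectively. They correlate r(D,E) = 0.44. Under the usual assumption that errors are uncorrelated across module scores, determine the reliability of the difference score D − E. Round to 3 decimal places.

Var(D−E) = 1 + 1 − 2·0.44 = 2 − 0.88 = 1.12.
Because errors are independent across components, Cov(Tᵢ,Tⱼ) = Cov(Xᵢ,Xⱼ); the off-diagonal part of the true-score variance is the same as above.
True-score variance = [0.89 + 0.87] − 0.88 = 1.76 − 0.88 = 0.88.
Reliability = 0.88 / 1.12 = 0.786.

0.786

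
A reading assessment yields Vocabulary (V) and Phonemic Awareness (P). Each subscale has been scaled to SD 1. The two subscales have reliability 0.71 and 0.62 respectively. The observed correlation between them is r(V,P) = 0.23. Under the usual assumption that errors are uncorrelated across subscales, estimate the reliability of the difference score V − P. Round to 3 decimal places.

Var(V−P) = 1 + 1 − 2·0.23 = 2 − 0.46 = 1.54.
With uncorrelated errors the cross-covariances are all true-score covariance, so they carry over unchanged; only the diagonal terms shrink to ρᵢσᵢ².
True-score variance = [0.71 + 0.62] − 0.46 = 1.33 − 0.46 = 0.87.
Reliability = 0.87 / 1.54 = 0.565.

0.565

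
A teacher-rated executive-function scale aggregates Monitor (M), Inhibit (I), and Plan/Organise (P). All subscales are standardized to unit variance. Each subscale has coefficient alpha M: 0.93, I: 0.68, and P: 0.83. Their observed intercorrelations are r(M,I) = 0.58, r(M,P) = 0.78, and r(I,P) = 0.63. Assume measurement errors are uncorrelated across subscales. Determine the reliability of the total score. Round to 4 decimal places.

0.9198

Var(M+I+P) = 3 + 2·[0.58 + 0.78 + 0.63] = 3 + 3.98 = 6.98.
Under uncorrelated errors the observed covariances equal the true-score covariances, so only the own-variance terms attenuate.
True-score variance = [0.93 + 0.68 + 0.83] + 3.98 = 2.44 + 3.98 = 6.42.
Reliability = 6.42 / 6.98 = 0.9198.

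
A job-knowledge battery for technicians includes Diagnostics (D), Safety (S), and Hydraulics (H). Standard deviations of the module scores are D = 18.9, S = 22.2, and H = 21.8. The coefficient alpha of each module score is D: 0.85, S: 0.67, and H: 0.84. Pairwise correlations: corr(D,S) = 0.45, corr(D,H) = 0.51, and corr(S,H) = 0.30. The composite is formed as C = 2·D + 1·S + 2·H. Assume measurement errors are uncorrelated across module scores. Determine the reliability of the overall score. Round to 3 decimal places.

Var(C) = 2²·18.9² + 22.2² + 2²·21.8² + 2·[2·18.9·22.2·0.45 + 4·18.9·21.8·0.51 + 2·22.2·21.8·0.30] = 3822.64 + 3017.04 = 6839.68.
With uncorrelated errors the cross-covariances are all true-score covariance, so they carry over unchanged; only the diagonal terms shrink to ρᵢσᵢ².
True-score variance = [2²·18.9²·0.85 + 22.2²·0.67 + 2²·21.8²·0.84] + 3017.04 = 3141.52 + 3017.04 = 6158.56.
Reliability = 6158.56 / 6839.68 = 0.900.

0.900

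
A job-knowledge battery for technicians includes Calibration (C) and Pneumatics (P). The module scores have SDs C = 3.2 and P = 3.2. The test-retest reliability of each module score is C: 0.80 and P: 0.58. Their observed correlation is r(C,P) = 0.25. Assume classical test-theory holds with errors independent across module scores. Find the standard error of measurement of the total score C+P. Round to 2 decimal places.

2.52

Var(total) = 20.48 + 5.12 = 25.6.
True-score variance = 14.1312 + 5.12 = 19.2512, so reliability = 0.7520.
Error variance = 25.6 − 19.2512 = 6.3488; SEM = √6.3488 = 2.52.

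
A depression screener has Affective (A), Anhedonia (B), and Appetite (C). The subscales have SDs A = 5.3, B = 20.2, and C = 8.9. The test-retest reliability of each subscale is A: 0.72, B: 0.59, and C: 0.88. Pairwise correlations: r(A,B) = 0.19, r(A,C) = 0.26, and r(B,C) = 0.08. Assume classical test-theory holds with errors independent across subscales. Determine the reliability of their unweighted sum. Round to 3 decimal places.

Var(A+B+C) = 5.3² + 20.2² + 8.9² + 2·[5.3·20.2·0.19 + 5.3·8.9·0.26 + 20.2·8.9·0.08] = 515.34 + 93.976 = 609.316.
With uncorrelated errors the cross-covariances are all true-score covariance, so they carry over unchanged; only the diagonal terms shrink to ρᵢσᵢ².
True-score variance = [5.3²·0.72 + 20.2²·0.59 + 8.9²·0.88] + 93.976 = 330.673 + 93.976 = 424.649.
Reliability = 424.649 / 609.316 = 0.697.

0.697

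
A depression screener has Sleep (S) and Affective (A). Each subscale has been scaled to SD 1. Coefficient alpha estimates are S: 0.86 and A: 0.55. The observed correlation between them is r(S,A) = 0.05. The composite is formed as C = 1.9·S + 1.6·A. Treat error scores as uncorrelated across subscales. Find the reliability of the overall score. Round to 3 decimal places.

Var(C) = 1.9² + 1.6² + 2·[3.04·0.05] = 6.17 + 0.304 = 6.474.
Under uncorrelated errors the observed covariances equal the true-score covariances, so only the own-variance terms attenuate.
True-score variance = [1.9²·0.86 + 1.6²·0.55] + 0.304 = 4.5126 + 0.304 = 4.8166.
Reliability = 4.8166 / 6.474 = 0.744.

0.744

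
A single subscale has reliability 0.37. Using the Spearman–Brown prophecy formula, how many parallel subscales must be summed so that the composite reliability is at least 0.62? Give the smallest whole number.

k ≥ ρ*(1−ρ₁)/(ρ₁(1−ρ*)) = 0.62·0.63 / (0.37·0.38) = 2.778.
Smallest integer k = 3.

3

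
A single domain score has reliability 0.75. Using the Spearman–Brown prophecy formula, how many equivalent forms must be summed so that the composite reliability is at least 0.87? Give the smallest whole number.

3

k ≥ ρ*(1−ρ₁)/(ρ₁(1−ρ*)) = 0.87·0.25 / (0.75·0.13) = 2.231.
Smallest integer k = 3.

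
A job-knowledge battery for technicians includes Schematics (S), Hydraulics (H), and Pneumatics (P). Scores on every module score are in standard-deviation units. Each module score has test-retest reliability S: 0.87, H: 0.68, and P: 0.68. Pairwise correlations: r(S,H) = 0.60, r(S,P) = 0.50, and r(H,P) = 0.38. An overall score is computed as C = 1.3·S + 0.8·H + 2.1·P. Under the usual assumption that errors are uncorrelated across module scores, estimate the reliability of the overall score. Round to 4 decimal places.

0.8470

Var(C) = 1.3² + 0.8² + 2.1² + 2·[1.04·0.60 + 2.73·0.50 + 1.68·0.38] = 6.74 + 5.2548 = 11.9948.
Under uncorrelated errors the observed covariances equal the true-score covariances, so only the own-variance terms attenuate.
True-score variance = [1.3²·0.87 + 0.8²·0.68 + 2.1²·0.68] + 5.2548 = 4.9043 + 5.2548 = 10.1591.
Reliability = 10.1591 / 11.9948 = 0.8470.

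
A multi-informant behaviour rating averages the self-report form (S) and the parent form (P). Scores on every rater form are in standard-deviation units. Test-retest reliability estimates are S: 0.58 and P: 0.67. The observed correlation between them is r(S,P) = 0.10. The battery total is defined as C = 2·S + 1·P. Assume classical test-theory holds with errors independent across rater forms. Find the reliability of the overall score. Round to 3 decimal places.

Var(C) = 2² + 1 + 2·[2·0.10] = 5 + 0.4 = 5.4.
With uncorrelated errors the cross-covariances are all true-score covariance, so they carry over unchanged; only the diagonal terms shrink to ρᵢσᵢ².
True-score variance = [2²·0.58 + 0.67] + 0.4 = 2.99 + 0.4 = 3.39.
Reliability = 3.39 / 5.4 = 0.628.

0.628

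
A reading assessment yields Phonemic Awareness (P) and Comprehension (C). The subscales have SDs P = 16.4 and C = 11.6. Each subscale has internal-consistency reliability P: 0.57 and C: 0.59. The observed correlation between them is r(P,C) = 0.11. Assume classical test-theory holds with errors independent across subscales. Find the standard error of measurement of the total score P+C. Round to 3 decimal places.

Var(total) = 403.52 + 41.8528 = 445.373.
True-score variance = 232.698 + 41.8528 = 274.55, so reliability = 0.6165.
Error variance = 445.373 − 274.55 = 170.822; SEM = √170.822 = 13.070.

13.070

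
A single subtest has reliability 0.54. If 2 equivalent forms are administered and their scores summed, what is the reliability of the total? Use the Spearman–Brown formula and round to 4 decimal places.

0.7013

ρ_k = kρ / (1 + (k−1)ρ) = 2·0.54 / (1 + 1·0.54) = 1.080 / 1.540 = 0.7013.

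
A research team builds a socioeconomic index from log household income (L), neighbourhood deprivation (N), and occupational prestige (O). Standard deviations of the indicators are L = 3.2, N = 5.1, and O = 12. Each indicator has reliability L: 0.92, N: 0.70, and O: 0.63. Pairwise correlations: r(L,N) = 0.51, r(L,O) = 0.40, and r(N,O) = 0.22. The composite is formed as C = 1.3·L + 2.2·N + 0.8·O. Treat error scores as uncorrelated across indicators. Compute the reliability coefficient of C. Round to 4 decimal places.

0.7978

Var(C) = 1.3²·3.2² + 2.2²·5.1² + 0.8²·12² + 2·[2.86·3.2·5.1·0.51 + 1.04·3.2·12·0.40 + 1.76·5.1·12·0.22] = 235.354 + 126.951 = 362.305.
With uncorrelated errors the cross-covariances are all true-score covariance, so they carry over unchanged; only the diagonal terms shrink to ρᵢσᵢ².
True-score variance = [1.3²·3.2²·0.92 + 2.2²·5.1²·0.70 + 0.8²·12²·0.63] + 126.951 = 162.104 + 126.951 = 289.055.
Reliability = 289.055 / 362.305 = 0.7978.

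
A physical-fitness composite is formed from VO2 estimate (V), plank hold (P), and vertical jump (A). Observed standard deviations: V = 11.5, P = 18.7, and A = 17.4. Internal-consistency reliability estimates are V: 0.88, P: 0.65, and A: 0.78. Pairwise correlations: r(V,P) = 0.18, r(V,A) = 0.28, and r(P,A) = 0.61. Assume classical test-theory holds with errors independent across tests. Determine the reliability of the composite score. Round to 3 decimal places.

0.851

Var(V+P+A) = 11.5² + 18.7² + 17.4² + 2·[11.5·18.7·0.18 + 11.5·17.4·0.28 + 18.7·17.4·0.61] = 784.7 + 586.438 = 1371.14.
With uncorrelated errors the cross-covariances are all true-score covariance, so they carry over unchanged; only the diagonal terms shrink to ρᵢσᵢ².
True-score variance = [11.5²·0.88 + 18.7²·0.65 + 17.4²·0.78] + 586.438 = 579.831 + 586.438 = 1166.27.
Reliability = 1166.27 / 1371.14 = 0.851.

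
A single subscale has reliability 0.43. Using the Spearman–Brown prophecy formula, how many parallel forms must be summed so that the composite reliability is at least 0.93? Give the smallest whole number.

k ≥ ρ*(1−ρ₁)/(ρ₁(1−ρ*)) = 0.93·0.57 / (0.43·0.07) = 17.611.
Smallest integer k = 18.

18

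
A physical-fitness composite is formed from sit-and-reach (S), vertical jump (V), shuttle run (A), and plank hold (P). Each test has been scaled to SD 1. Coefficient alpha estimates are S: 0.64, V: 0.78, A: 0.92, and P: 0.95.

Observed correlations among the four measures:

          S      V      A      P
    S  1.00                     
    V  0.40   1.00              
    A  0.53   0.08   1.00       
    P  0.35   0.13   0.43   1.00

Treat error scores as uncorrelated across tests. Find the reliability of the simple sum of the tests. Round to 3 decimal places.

Var(S+V+A+P) = 4 + 2·[0.40 + 0.53 + 0.35 + 0.08 + 0.13 + 0.43] = 4 + 3.84 = 7.84.
With uncorrelated errors the cross-covariances are all true-score covariance, so they carry over unchanged; only the diagonal terms shrink to ρᵢσᵢ².
True-score variance = [0.64 + 0.78 + 0.92 + 0.95] + 3.84 = 3.29 + 3.84 = 7.13.
Reliability = 7.13 / 7.84 = 0.909.

0.909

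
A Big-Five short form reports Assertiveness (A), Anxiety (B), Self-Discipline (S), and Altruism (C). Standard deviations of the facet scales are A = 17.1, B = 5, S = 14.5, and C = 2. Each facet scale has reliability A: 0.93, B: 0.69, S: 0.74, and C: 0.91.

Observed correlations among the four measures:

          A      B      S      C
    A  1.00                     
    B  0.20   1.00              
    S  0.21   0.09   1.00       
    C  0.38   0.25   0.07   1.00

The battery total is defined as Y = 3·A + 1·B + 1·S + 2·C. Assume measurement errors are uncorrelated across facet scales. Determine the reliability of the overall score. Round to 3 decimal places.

0.929

Var(Y) = 3²·17.1² + 5² + 14.5² + 2²·2² + 2·[3·17.1·5·0.20 + 3·17.1·14.5·0.21 + 6·17.1·2·0.38 + 5·14.5·0.09 + 2·5·2·0.25 + 2·14.5·2·0.07] = 2882.94 + 602.139 = 3485.08.
Under uncorrelated errors the observed covariances equal the true-score covariances, so only the own-variance terms attenuate.
True-score variance = [3²·17.1²·0.93 + 5²·0.69 + 14.5²·0.74 + 2²·2²·0.91] + 602.139 = 2634.87 + 602.139 = 3237.01.
Reliability = 3237.01 / 3485.08 = 0.929.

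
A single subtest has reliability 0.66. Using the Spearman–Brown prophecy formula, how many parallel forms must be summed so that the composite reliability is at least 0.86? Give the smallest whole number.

4

k ≥ ρ*(1−ρ₁)/(ρ₁(1−ρ*)) = 0.86·0.34 / (0.66·0.14) = 3.165.
Smallest integer k = 4.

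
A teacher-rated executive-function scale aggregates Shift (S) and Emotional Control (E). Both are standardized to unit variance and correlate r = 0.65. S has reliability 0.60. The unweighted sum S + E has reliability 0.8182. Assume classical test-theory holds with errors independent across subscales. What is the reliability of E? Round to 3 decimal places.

Var(S+E) = 2 + 2·0.65 = 3.300.
True-score variance = ρ_S + ρ_E + 2·0.65, so 0.8182 = (0.60 + ρ_E + 1.30) / 3.300.
ρ_E = 0.8182·3.300 − 0.60 − 1.30 = 0.800.

0.800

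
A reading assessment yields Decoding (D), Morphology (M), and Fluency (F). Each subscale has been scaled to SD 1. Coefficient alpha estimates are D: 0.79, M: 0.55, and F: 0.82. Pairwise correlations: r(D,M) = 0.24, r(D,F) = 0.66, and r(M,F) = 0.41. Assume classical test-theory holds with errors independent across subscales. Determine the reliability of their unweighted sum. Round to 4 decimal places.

Var(D+M+F) = 3 + 2·[0.24 + 0.66 + 0.41] = 3 + 2.62 = 5.62.
Because errors are independent across components, Cov(Tᵢ,Tⱼ) = Cov(Xᵢ,Xⱼ); the off-diagonal part of the true-score variance is the same as above.
True-score variance = [0.79 + 0.55 + 0.82] + 2.62 = 2.16 + 2.62 = 4.78.
Reliability = 4.78 / 5.62 = 0.8505.

0.8505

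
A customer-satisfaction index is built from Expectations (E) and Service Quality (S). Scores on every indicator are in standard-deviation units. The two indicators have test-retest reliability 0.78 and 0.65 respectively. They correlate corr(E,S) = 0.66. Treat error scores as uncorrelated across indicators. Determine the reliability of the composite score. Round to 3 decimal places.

0.828

Var(E+S) = 2 + 2·[0.66] = 2 + 1.32 = 3.32.
With uncorrelated errors the cross-covariances are all true-score covariance, so they carry over unchanged; only the diagonal terms shrink to ρᵢσᵢ².
True-score variance = [0.78 + 0.65] + 1.32 = 1.43 + 1.32 = 2.75.
Reliability = 2.75 / 3.32 = 0.828.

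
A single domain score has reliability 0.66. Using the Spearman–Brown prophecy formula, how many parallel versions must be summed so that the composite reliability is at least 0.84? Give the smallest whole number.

3

k ≥ ρ*(1−ρ₁)/(ρ₁(1−ρ*)) = 0.84·0.34 / (0.66·0.16) = 2.705.
Smallest integer k = 3.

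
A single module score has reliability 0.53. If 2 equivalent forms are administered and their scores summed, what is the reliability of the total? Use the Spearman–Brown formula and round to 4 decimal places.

ρ_k = kρ / (1 + (k−1)ρ) = 2·0.53 / (1 + 1·0.53) = 1.060 / 1.530 = 0.6928.

0.6928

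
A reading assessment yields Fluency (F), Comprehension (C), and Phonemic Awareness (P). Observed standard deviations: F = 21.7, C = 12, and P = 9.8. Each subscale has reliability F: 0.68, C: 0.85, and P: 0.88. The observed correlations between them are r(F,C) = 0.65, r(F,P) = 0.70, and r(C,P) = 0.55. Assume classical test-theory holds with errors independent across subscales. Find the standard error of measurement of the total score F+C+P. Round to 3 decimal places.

13.558

Var(total) = 710.93 + 765.604 = 1476.53.
True-score variance = 527.12 + 765.604 = 1292.72, so reliability = 0.8755.
Error variance = 1476.53 − 1292.72 = 183.81; SEM = √183.81 = 13.558.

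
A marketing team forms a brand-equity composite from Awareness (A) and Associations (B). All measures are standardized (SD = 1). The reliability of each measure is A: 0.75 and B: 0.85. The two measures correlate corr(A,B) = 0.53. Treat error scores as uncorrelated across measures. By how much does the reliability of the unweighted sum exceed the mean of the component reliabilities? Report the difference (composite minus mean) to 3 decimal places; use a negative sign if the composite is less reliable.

Var(sum) = 2 + 1.06 = 3.06; true-score variance = 1.6 + 1.06 = 2.66; composite reliability = 0.8693.
Mean component reliability = 0.8000.
Difference = 0.8693 − 0.8000 = 0.069.

0.069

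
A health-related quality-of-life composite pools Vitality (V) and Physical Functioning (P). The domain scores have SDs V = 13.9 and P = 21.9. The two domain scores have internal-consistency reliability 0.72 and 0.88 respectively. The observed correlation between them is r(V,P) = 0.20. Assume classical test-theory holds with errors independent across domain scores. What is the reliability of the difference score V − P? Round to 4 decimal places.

0.7974

Var(V−P) = 13.9² + 21.9² − 2·13.9·21.9·0.20 = 672.82 − 121.764 = 551.056.
With uncorrelated errors the cross-covariances are all true-score covariance, so they carry over unchanged; only the diagonal terms shrink to ρᵢσᵢ².
True-score variance = [13.9²·0.72 + 21.9²·0.88] − 121.764 = 561.168 − 121.764 = 439.404.
Reliability = 439.404 / 551.056 = 0.7974.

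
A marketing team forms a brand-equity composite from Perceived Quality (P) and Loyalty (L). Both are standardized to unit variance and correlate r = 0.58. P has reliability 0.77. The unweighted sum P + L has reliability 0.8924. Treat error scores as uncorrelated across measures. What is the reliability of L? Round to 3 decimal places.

Var(P+L) = 2 + 2·0.58 = 3.160.
True-score variance = ρ_P + ρ_L + 2·0.58, so 0.8924 = (0.77 + ρ_L + 1.16) / 3.160.
ρ_L = 0.8924·3.160 − 0.77 − 1.16 = 0.890.

0.890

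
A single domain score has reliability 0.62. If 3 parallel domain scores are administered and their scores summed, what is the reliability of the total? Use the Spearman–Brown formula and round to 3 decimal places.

0.830

ρ_k = kρ / (1 + (k−1)ρ) = 3·0.62 / (1 + 2·0.62) = 1.860 / 2.240 = 0.830.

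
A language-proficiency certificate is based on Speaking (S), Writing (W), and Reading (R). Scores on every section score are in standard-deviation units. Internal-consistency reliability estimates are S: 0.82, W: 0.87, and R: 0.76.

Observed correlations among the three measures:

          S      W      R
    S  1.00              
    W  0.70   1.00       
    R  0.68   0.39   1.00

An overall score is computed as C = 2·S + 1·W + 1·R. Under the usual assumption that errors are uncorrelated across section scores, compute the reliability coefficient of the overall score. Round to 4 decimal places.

0.9114

Var(C) = 2² + 1 + 1 + 2·[2·0.70 + 2·0.68 + 0.39] = 6 + 6.3 = 12.3.
Because errors are independent across components, Cov(Tᵢ,Tⱼ) = Cov(Xᵢ,Xⱼ); the off-diagonal part of the true-score variance is the same as above.
True-score variance = [2²·0.82 + 0.87 + 0.76] + 6.3 = 4.91 + 6.3 = 11.21.
Reliability = 11.21 / 12.3 = 0.9114.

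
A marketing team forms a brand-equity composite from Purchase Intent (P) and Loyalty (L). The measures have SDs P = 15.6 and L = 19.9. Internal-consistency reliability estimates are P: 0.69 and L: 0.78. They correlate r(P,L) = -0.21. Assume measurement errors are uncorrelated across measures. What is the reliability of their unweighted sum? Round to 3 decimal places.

0.681

Var(P+L) = 15.6² + 19.9² + 2·[15.6·19.9·(-0.21)] = 639.37 − 130.385 = 508.985.
Under uncorrelated errors the observed covariances equal the true-score covariances, so only the own-variance terms attenuate.
True-score variance = [15.6²·0.69 + 19.9²·0.78] − 130.385 = 476.806 − 130.385 = 346.421.
Reliability = 346.421 / 508.985 = 0.681.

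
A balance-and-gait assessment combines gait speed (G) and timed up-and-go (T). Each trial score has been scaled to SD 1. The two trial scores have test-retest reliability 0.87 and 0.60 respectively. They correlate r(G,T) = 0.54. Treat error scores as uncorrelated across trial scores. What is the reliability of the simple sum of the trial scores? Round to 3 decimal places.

0.828

Var(G+T) = 2 + 2·[0.54] = 2 + 1.08 = 3.08.
With uncorrelated errors the cross-covariances are all true-score covariance, so they carry over unchanged; only the diagonal terms shrink to ρᵢσᵢ².
True-score variance = [0.87 + 0.60] + 1.08 = 1.47 + 1.08 = 2.55.
Reliability = 2.55 / 3.08 = 0.828.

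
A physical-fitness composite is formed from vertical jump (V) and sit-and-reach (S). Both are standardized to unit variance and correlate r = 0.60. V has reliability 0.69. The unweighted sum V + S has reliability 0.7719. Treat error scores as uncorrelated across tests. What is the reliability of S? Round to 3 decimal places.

0.580

Var(V+S) = 2 + 2·0.60 = 3.200.
True-score variance = ρ_V + ρ_S + 2·0.60, so 0.7719 = (0.69 + ρ_S + 1.20) / 3.200.
ρ_S = 0.7719·3.200 − 0.69 − 1.20 = 0.580.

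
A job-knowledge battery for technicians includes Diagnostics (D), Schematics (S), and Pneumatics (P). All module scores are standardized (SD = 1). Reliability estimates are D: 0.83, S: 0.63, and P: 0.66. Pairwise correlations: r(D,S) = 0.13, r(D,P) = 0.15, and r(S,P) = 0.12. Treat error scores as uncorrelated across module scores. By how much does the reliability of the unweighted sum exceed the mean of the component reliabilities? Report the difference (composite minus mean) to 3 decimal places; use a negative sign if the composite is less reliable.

Var(sum) = 3 + 0.8 = 3.8; true-score variance = 2.12 + 0.8 = 2.92; composite reliability = 0.7684.
Mean component reliability = 0.7067.
Difference = 0.7684 − 0.7067 = 0.062.

0.062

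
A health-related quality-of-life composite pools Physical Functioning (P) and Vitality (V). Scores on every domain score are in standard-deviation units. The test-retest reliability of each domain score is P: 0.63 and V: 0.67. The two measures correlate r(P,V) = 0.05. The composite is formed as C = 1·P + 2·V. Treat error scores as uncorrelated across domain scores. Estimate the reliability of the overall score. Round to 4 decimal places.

Var(C) = 1 + 2² + 2·[2·0.05] = 5 + 0.2 = 5.2.
Because errors are independent across components, Cov(Tᵢ,Tⱼ) = Cov(Xᵢ,Xⱼ); the off-diagonal part of the true-score variance is the same as above.
True-score variance = [0.63 + 2²·0.67] + 0.2 = 3.31 + 0.2 = 3.51.
Reliability = 3.51 / 5.2 = 0.6750.

0.6750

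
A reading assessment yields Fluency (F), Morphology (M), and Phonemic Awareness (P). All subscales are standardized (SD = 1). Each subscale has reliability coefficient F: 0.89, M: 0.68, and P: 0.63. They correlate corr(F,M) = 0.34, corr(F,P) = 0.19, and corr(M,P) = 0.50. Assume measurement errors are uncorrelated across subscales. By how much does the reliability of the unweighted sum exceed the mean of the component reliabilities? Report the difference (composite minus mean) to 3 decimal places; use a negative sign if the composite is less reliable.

Var(sum) = 3 + 2.06 = 5.06; true-score variance = 2.2 + 2.06 = 4.26; composite reliability = 0.8419.
Mean component reliability = 0.7333.
Difference = 0.8419 − 0.7333 = 0.109.

0.109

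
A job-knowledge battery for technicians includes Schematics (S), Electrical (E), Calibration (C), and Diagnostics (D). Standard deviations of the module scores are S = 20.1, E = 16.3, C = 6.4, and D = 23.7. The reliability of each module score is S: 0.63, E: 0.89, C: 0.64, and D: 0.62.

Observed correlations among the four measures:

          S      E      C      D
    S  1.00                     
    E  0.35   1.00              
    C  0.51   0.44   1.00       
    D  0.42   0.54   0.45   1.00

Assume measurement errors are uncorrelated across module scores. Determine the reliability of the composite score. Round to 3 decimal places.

0.848

Var(S+E+C+D) = 20.1² + 16.3² + 6.4² + 23.7² + 2·[20.1·16.3·0.35 + 20.1·6.4·0.51 + 20.1·23.7·0.42 + 16.3·6.4·0.44 + 16.3·23.7·0.54 + 6.4·23.7·0.45] = 1272.35 + 1406.23 = 2678.58.
With uncorrelated errors the cross-covariances are all true-score covariance, so they carry over unchanged; only the diagonal terms shrink to ρᵢσᵢ².
True-score variance = [20.1²·0.63 + 16.3²·0.89 + 6.4²·0.64 + 23.7²·0.62] + 1406.23 = 865.453 + 1406.23 = 2271.69.
Reliability = 2271.69 / 2678.58 = 0.848.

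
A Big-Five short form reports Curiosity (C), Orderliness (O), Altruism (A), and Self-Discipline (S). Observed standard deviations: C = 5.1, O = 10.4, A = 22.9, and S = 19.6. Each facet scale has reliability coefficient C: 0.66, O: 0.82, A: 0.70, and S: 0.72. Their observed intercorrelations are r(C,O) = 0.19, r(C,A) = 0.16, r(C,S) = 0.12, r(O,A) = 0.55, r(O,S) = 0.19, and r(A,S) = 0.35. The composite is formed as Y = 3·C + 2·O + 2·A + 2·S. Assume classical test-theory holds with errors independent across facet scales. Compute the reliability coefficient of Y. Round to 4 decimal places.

Var(Y) = 3²·5.1² + 2²·10.4² + 2²·22.9² + 2²·19.6² + 2·[6·5.1·10.4·0.19 + 6·5.1·22.9·0.16 + 6·5.1·19.6·0.12 + 4·10.4·22.9·0.55 + 4·10.4·19.6·0.19 + 4·22.9·19.6·0.35] = 4301.01 + 3103.6 = 7404.61.
Under uncorrelated errors the observed covariances equal the true-score covariances, so only the own-variance terms attenuate.
True-score variance = [3²·5.1²·0.66 + 2²·10.4²·0.82 + 2²·22.9²·0.70 + 2²·19.6²·0.72] + 3103.6 = 3083.99 + 3103.6 = 6187.6.
Reliability = 6187.6 / 7404.61 = 0.8356.

0.8356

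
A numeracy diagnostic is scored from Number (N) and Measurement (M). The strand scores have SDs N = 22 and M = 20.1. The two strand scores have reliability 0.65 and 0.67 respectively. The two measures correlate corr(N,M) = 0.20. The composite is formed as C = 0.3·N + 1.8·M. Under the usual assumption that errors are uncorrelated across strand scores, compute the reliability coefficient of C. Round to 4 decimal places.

0.6912

Var(C) = 0.3²·22² + 1.8²·20.1² + 2·[0.54·22·20.1·0.20] = 1352.55 + 95.5152 = 1448.07.
Because errors are independent across components, Cov(Tᵢ,Tⱼ) = Cov(Xᵢ,Xⱼ); the off-diagonal part of the true-score variance is the same as above.
True-score variance = [0.3²·22²·0.65 + 1.8²·20.1²·0.67] + 95.5152 = 905.339 + 95.5152 = 1000.85.
Reliability = 1000.85 / 1448.07 = 0.6912.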